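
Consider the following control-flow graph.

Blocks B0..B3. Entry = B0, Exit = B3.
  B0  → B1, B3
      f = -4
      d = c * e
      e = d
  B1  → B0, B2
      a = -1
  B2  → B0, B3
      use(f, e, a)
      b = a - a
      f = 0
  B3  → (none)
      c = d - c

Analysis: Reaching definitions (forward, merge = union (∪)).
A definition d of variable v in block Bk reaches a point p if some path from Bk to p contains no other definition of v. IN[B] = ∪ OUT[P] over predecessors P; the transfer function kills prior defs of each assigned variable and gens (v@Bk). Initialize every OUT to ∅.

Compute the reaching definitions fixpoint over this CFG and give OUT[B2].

Per-block solution:
  B0:   IN={a@B1, b@B2, d@B0, e@B0, f@B0, f@B2}   OUT={a@B1, b@B2, d@B0, e@B0, f@B0}
  B1:   IN={a@B1, b@B2, d@B0, e@B0, f@B0}   OUT={a@B1, b@B2, d@B0, e@B0, f@B0}
  B2:   IN={a@B1, b@B2, d@B0, e@B0, f@B0}   OUT={a@B1, b@B2, d@B0, e@B0, f@B2}
  B3:   IN={a@B1, b@B2, d@B0, e@B0, f@B0, f@B2}   OUT={a@B1, b@B2, c@B3, d@B0, e@B0, f@B0, f@B2}

Merge at B2: IN[B2] = OUT[B1] = {a@B1, b@B2, d@B0, e@B0, f@B0}
Applying B2's transfer function to that IN value gives OUT[B2] (row B2 above).

Answer: {a@B1, b@B2, d@B0, e@B0, f@B2}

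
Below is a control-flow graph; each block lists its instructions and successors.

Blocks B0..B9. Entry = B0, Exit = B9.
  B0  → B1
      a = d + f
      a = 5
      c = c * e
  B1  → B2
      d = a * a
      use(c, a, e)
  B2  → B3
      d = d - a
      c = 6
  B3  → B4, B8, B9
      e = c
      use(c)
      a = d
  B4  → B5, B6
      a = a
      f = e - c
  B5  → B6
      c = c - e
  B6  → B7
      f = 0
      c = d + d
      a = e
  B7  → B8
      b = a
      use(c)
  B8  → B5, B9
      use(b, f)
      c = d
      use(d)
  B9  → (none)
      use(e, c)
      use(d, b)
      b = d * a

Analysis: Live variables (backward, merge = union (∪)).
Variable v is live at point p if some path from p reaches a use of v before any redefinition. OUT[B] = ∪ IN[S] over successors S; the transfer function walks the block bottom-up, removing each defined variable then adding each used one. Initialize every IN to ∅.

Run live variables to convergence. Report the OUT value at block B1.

Answer: {a, b, d, f}

Derivation:
Converged values:
  B0:   IN={b, c, d, e, f}   OUT={a, b, c, e, f}
  B1:   IN={a, b, c, e, f}   OUT={a, b, d, f}
  B2:   IN={a, b, d, f}   OUT={b, c, d, f}
  B3:   IN={b, c, d, f}   OUT={a, b, c, d, e, f}
  B4:   IN={a, c, d, e}   OUT={c, d, e}
  B5:   IN={c, d, e}   OUT={d, e}
  B6:   IN={d, e}   OUT={a, c, d, e, f}
  B7:   IN={a, c, d, e, f}   OUT={a, b, d, e, f}
  B8:   IN={a, b, d, e, f}   OUT={a, b, c, d, e}
  B9:   IN={a, b, c, d, e}   OUT={}

Merge at B1: OUT[B1] = IN[B2] = {a, b, d, f}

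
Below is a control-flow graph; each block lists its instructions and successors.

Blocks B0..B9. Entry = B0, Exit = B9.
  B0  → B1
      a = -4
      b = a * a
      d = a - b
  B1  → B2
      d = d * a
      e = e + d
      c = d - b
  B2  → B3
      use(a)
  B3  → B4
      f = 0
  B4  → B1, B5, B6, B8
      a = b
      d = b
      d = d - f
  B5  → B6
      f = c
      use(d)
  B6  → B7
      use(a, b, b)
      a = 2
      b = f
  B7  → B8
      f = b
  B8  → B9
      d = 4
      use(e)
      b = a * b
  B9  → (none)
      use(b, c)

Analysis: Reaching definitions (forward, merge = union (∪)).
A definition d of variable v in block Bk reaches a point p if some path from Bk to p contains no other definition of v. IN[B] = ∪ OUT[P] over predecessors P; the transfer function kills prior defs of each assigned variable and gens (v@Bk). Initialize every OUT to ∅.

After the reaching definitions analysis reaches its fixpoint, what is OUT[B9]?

Answer: {a@B4, a@B6, b@B8, c@B1, d@B8, e@B1, f@B3, f@B7}

Trace:
Per-block solution:
  B0:   IN={}   OUT={a@B0, b@B0, d@B0}
  B1:   IN={a@B0, a@B4, b@B0, c@B1, d@B0, d@B4, e@B1, f@B3}   OUT={a@B0, a@B4, b@B0, c@B1, d@B1, e@B1, f@B3}
  B2:   IN={a@B0, a@B4, b@B0, c@B1, d@B1, e@B1, f@B3}   OUT={a@B0, a@B4, b@B0, c@B1, d@B1, e@B1, f@B3}
  B3:   IN={a@B0, a@B4, b@B0, c@B1, d@B1, e@B1, f@B3}   OUT={a@B0, a@B4, b@B0, c@B1, d@B1, e@B1, f@B3}
  B4:   IN={a@B0, a@B4, b@B0, c@B1, d@B1, e@B1, f@B3}   OUT={a@B4, b@B0, c@B1, d@B4, e@B1, f@B3}
  B5:   IN={a@B4, b@B0, c@B1, d@B4, e@B1, f@B3}   OUT={a@B4, b@B0, c@B1, d@B4, e@B1, f@B5}
  B6:   IN={a@B4, b@B0, c@B1, d@B4, e@B1, f@B3, f@B5}   OUT={a@B6, b@B6, c@B1, d@B4, e@B1, f@B3, f@B5}
  B7:   IN={a@B6, b@B6, c@B1, d@B4, e@B1, f@B3, f@B5}   OUT={a@B6, b@B6, c@B1, d@B4, e@B1, f@B7}
  B8:   IN={a@B4, a@B6, b@B0, b@B6, c@B1, d@B4, e@B1, f@B3, f@B7}   OUT={a@B4, a@B6, b@B8, c@B1, d@B8, e@B1, f@B3, f@B7}
  B9:   IN={a@B4, a@B6, b@B8, c@B1, d@B8, e@B1, f@B3, f@B7}   OUT={a@B4, a@B6, b@B8, c@B1, d@B8, e@B1, f@B3, f@B7}

Merge at B9: IN[B9] = OUT[B8] = {a@B4, a@B6, b@B8, c@B1, d@B8, e@B1, f@B3, f@B7}
Applying B9's transfer function to that IN value gives OUT[B9] (row B9 above).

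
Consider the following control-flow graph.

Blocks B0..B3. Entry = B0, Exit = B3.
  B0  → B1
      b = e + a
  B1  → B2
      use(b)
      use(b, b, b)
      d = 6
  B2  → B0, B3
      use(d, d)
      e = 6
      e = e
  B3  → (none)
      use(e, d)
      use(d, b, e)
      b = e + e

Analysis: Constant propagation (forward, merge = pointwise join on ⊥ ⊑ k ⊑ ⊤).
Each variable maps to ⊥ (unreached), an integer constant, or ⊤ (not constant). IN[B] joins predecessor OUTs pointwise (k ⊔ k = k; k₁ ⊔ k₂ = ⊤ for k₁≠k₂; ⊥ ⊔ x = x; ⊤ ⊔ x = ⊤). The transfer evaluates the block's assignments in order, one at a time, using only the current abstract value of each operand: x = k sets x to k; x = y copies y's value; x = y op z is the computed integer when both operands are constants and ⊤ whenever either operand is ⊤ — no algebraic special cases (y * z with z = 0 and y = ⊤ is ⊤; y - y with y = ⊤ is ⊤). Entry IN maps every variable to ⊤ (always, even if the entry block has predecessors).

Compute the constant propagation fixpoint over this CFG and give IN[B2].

Converged values:
  B0:   IN=(all ⊤)   OUT=(all ⊤)
  B1:   IN=(all ⊤)   OUT={d:6; rest ⊤}
  B2:   IN={d:6; rest ⊤}   OUT={d:6, e:6; rest ⊤}
  B3:   IN={d:6, e:6; rest ⊤}   OUT={b:12, d:6, e:6; rest ⊤}

Merge at B2: IN[B2] = OUT[B1] = {a: ⊤, b: ⊤, c: ⊤, d: 6, e: ⊤, f: ⊤}

Answer: {a: ⊤, b: ⊤, c: ⊤, d: 6, e: ⊤, f: ⊤}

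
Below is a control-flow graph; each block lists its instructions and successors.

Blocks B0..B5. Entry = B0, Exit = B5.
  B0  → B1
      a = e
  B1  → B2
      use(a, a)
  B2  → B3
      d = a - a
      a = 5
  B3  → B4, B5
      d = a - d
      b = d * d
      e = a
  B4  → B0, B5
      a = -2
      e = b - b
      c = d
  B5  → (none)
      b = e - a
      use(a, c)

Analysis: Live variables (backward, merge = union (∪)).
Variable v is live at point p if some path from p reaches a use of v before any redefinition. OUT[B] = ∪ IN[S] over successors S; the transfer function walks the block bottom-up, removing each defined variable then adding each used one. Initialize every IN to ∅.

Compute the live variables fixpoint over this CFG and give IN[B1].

Converged values:
  B0:  IN={c, e}  OUT={a, c}
  B1:  IN={a, c}  OUT={a, c}
  B2:  IN={a, c}  OUT={a, c, d}
  B3:  IN={a, c, d}  OUT={a, b, c, d, e}
  B4:  IN={b, d}  OUT={a, c, e}
  B5:  IN={a, c, e}  OUT={}

Merge at B1: OUT[B1] = IN[B2] = {a, c}
Applying B1's transfer function to that OUT value gives IN[B1] (row B1 above).

Answer: {a, c}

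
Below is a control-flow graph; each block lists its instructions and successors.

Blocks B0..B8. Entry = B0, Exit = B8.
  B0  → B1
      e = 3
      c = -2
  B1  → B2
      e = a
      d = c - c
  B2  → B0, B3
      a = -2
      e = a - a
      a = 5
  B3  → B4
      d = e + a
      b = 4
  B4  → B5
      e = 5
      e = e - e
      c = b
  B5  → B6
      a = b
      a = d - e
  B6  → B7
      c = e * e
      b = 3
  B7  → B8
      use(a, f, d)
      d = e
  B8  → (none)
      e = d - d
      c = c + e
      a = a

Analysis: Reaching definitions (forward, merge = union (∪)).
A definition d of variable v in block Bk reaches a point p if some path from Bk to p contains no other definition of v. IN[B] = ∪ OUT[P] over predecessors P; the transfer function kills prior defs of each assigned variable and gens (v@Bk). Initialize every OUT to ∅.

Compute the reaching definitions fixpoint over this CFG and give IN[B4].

Per-block solution:
  B0:   IN={a@B2, c@B0, d@B1, e@B2}   OUT={a@B2, c@B0, d@B1, e@B0}
  B1:   IN={a@B2, c@B0, d@B1, e@B0}   OUT={a@B2, c@B0, d@B1, e@B1}
  B2:   IN={a@B2, c@B0, d@B1, e@B1}   OUT={a@B2, c@B0, d@B1, e@B2}
  B3:   IN={a@B2, c@B0, d@B1, e@B2}   OUT={a@B2, b@B3, c@B0, d@B3, e@B2}
  B4:   IN={a@B2, b@B3, c@B0, d@B3, e@B2}   OUT={a@B2, b@B3, c@B4, d@B3, e@B4}
  B5:   IN={a@B2, b@B3, c@B4, d@B3, e@B4}   OUT={a@B5, b@B3, c@B4, d@B3, e@B4}
  B6:   IN={a@B5, b@B3, c@B4, d@B3, e@B4}   OUT={a@B5, b@B6, c@B6, d@B3, e@B4}
  B7:   IN={a@B5, b@B6, c@B6, d@B3, e@B4}   OUT={a@B5, b@B6, c@B6, d@B7, e@B4}
  B8:   IN={a@B5, b@B6, c@B6, d@B7, e@B4}   OUT={a@B8, b@B6, c@B8, d@B7, e@B8}

Merge at B4: IN[B4] = OUT[B3] = {a@B2, b@B3, c@B0, d@B3, e@B2}

Answer: {a@B2, b@B3, c@B0, d@B3, e@B2}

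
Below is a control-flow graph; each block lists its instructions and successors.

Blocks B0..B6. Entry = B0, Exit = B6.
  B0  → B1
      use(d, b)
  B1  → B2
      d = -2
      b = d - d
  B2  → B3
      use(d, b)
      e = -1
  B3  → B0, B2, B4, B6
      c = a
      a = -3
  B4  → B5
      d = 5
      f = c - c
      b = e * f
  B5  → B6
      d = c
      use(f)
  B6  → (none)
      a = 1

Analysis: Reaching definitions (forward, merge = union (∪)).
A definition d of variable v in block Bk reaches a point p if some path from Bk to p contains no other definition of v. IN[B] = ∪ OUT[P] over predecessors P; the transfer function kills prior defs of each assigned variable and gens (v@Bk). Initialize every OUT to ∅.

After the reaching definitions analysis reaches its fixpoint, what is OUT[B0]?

Answer: {a@B3, b@B1, c@B3, d@B1, e@B2}

Trace:
Per-block solution:
  B0:  IN={a@B3, b@B1, c@B3, d@B1, e@B2}  OUT={a@B3, b@B1, c@B3, d@B1, e@B2}
  B1:  IN={a@B3, b@B1, c@B3, d@B1, e@B2}  OUT={a@B3, b@B1, c@B3, d@B1, e@B2}
  B2:  IN={a@B3, b@B1, c@B3, d@B1, e@B2}  OUT={a@B3, b@B1, c@B3, d@B1, e@B2}
  B3:  IN={a@B3, b@B1, c@B3, d@B1, e@B2}  OUT={a@B3, b@B1, c@B3, d@B1, e@B2}
  B4:  IN={a@B3, b@B1, c@B3, d@B1, e@B2}  OUT={a@B3, b@B4, c@B3, d@B4, e@B2, f@B4}
  B5:  IN={a@B3, b@B4, c@B3, d@B4, e@B2, f@B4}  OUT={a@B3, b@B4, c@B3, d@B5, e@B2, f@B4}
  B6:  IN={a@B3, b@B1, b@B4, c@B3, d@B1, d@B5, e@B2, f@B4}  OUT={a@B6, b@B1, b@B4, c@B3, d@B1, d@B5, e@B2, f@B4}

Merge at B0 (entry node, so the boundary value {} is joined with the incoming edge(s)): IN[B0] = {} ⊔ OUT[B3] = {a@B3, b@B1, c@B3, d@B1, e@B2}
Applying B0's transfer function to that IN value gives OUT[B0] (row B0 above).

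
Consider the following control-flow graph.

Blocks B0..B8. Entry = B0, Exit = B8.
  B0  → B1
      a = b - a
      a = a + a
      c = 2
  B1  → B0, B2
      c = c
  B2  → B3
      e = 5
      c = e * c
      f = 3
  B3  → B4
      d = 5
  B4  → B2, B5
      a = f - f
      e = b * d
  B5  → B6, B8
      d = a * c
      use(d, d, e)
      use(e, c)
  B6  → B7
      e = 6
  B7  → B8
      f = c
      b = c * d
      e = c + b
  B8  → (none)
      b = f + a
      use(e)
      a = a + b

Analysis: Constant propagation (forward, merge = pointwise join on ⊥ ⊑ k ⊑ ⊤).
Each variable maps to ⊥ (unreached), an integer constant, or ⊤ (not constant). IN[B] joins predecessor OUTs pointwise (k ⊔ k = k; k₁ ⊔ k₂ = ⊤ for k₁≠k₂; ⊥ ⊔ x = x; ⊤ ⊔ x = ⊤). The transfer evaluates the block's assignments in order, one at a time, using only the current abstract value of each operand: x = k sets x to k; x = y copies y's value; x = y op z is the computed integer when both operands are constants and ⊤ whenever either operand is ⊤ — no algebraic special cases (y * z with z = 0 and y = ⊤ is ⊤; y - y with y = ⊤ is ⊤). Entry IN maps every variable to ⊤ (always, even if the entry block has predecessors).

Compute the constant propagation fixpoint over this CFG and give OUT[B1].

Answer: {a: ⊤, b: ⊤, c: 2, d: ⊤, e: ⊤, f: ⊤}

Working:
Per-block solution:
  B0:  IN=(all ⊤)  OUT={c:2; rest ⊤}
  B1:  IN={c:2; rest ⊤}  OUT={c:2; rest ⊤}
  B2:  IN=(all ⊤)  OUT={e:5, f:3; rest ⊤}
  B3:  IN={e:5, f:3; rest ⊤}  OUT={d:5, e:5, f:3; rest ⊤}
  B4:  IN={d:5, e:5, f:3; rest ⊤}  OUT={a:0, d:5, f:3; rest ⊤}
  B5:  IN={a:0, d:5, f:3; rest ⊤}  OUT={a:0, f:3; rest ⊤}
  B6:  IN={a:0, f:3; rest ⊤}  OUT={a:0, e:6, f:3; rest ⊤}
  B7:  IN={a:0, e:6, f:3; rest ⊤}  OUT={a:0; rest ⊤}
  B8:  IN={a:0; rest ⊤}  OUT=(all ⊤)

Merge at B1: IN[B1] = OUT[B0] = {a: ⊤, b: ⊤, c: 2, d: ⊤, e: ⊤, f: ⊤}
Applying B1's transfer function to that IN value gives OUT[B1] (row B1 above).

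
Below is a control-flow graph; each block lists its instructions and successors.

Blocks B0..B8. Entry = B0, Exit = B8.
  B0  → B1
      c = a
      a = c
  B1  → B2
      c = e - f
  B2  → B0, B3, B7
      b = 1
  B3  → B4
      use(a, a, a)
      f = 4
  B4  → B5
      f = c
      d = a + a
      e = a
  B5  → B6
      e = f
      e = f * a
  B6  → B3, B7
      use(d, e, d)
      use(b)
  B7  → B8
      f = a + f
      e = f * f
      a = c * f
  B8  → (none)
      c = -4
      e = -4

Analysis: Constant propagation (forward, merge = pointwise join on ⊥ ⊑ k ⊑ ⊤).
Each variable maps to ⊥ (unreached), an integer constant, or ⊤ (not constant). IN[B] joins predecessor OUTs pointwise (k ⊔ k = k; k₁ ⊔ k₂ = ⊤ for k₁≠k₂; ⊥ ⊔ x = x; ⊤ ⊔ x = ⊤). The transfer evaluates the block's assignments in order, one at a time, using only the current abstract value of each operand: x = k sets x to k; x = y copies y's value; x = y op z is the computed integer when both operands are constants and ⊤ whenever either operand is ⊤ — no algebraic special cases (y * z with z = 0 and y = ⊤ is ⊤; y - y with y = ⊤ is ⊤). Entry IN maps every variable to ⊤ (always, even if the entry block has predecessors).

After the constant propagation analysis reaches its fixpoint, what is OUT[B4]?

Answer: {a: ⊤, b: 1, c: ⊤, d: ⊤, e: ⊤, f: ⊤}

Derivation:
Fixpoint table:
  B0: | IN=(all ⊤) | OUT=(all ⊤)
  B1: | IN=(all ⊤) | OUT=(all ⊤)
  B2: | IN=(all ⊤) | OUT={b:1; rest ⊤}
  B3: | IN={b:1; rest ⊤} | OUT={b:1, f:4; rest ⊤}
  B4: | IN={b:1, f:4; rest ⊤} | OUT={b:1; rest ⊤}
  B5: | IN={b:1; rest ⊤} | OUT={b:1; rest ⊤}
  B6: | IN={b:1; rest ⊤} | OUT={b:1; rest ⊤}
  B7: | IN={b:1; rest ⊤} | OUT={b:1; rest ⊤}
  B8: | IN={b:1; rest ⊤} | OUT={b:1, c:-4, e:-4; rest ⊤}

Merge at B4: IN[B4] = OUT[B3] = {a: ⊤, b: 1, c: ⊤, d: ⊤, e: ⊤, f: 4}
Applying B4's transfer function to that IN value gives OUT[B4] (row B4 above).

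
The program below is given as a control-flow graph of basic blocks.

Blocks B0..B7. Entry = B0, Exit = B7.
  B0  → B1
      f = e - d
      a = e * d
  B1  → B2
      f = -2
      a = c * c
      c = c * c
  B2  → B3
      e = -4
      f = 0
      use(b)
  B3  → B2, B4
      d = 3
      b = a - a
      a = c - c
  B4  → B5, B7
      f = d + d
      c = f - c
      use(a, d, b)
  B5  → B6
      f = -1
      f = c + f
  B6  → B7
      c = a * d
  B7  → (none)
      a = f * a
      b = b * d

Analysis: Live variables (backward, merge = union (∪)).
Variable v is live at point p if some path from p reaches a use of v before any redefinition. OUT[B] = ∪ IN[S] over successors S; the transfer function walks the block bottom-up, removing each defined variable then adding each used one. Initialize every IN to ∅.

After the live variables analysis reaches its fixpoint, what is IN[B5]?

Per-block solution:
  B0:  IN={b, c, d, e}  OUT={b, c}
  B1:  IN={b, c}  OUT={a, b, c}
  B2:  IN={a, b, c}  OUT={a, c}
  B3:  IN={a, c}  OUT={a, b, c, d}
  B4:  IN={a, b, c, d}  OUT={a, b, c, d, f}
  B5:  IN={a, b, c, d}  OUT={a, b, d, f}
  B6:  IN={a, b, d, f}  OUT={a, b, d, f}
  B7:  IN={a, b, d, f}  OUT={}

Merge at B5: OUT[B5] = IN[B6] = {a, b, d, f}
Applying B5's transfer function to that OUT value gives IN[B5] (row B5 above).

Answer: {a, b, c, d}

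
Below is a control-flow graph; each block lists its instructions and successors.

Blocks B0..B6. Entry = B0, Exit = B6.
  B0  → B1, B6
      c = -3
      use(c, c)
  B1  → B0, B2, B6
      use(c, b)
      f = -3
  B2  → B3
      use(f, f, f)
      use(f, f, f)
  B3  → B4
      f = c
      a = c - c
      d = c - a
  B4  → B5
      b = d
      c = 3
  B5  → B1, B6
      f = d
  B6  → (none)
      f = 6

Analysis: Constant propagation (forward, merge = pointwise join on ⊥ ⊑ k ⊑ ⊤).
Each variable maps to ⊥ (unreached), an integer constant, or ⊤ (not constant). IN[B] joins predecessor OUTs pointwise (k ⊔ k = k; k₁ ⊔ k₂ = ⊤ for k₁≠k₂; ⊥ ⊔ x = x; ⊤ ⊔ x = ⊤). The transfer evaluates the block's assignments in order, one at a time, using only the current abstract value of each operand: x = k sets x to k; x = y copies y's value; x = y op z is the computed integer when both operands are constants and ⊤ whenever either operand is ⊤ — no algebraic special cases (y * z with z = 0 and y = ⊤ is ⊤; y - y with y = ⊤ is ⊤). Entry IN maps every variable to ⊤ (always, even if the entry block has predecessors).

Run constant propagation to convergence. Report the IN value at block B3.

Answer: {a: ⊤, b: ⊤, c: ⊤, d: ⊤, e: ⊤, f: -3}

Trace:
Converged values:
  B0:  IN=(all ⊤)  OUT={c:-3; rest ⊤}
  B1:  IN=(all ⊤)  OUT={f:-3; rest ⊤}
  B2:  IN={f:-3; rest ⊤}  OUT={f:-3; rest ⊤}
  B3:  IN={f:-3; rest ⊤}  OUT=(all ⊤)
  B4:  IN=(all ⊤)  OUT={c:3; rest ⊤}
  B5:  IN={c:3; rest ⊤}  OUT={c:3; rest ⊤}
  B6:  IN=(all ⊤)  OUT={f:6; rest ⊤}

Merge at B3: IN[B3] = OUT[B2] = {a: ⊤, b: ⊤, c: ⊤, d: ⊤, e: ⊤, f: -3}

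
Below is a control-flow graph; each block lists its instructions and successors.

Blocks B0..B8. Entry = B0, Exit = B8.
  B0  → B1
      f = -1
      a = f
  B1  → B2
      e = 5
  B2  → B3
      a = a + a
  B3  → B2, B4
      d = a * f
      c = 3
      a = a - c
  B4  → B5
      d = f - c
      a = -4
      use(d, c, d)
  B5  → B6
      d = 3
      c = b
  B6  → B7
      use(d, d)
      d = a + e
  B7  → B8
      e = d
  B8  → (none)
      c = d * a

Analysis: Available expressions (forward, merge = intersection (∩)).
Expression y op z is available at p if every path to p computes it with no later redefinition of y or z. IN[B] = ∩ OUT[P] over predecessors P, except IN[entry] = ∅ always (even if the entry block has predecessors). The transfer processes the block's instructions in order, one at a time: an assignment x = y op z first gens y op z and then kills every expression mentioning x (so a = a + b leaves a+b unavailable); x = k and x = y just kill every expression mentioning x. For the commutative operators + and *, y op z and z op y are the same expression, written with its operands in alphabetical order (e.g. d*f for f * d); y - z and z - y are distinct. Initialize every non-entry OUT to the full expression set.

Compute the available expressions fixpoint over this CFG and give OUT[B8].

Fixpoint table:
  B0:   IN={}   OUT={}
  B1:   IN={}   OUT={}
  B2:   IN={}   OUT={}
  B3:   IN={}   OUT={}
  B4:   IN={}   OUT={f-c}
  B5:   IN={f-c}   OUT={}
  B6:   IN={}   OUT={a+e}
  B7:   IN={a+e}   OUT={}
  B8:   IN={}   OUT={a*d}

Merge at B8: IN[B8] = OUT[B7] = {}
Applying B8's transfer function to that IN value gives OUT[B8] (row B8 above).

Answer: {a*d}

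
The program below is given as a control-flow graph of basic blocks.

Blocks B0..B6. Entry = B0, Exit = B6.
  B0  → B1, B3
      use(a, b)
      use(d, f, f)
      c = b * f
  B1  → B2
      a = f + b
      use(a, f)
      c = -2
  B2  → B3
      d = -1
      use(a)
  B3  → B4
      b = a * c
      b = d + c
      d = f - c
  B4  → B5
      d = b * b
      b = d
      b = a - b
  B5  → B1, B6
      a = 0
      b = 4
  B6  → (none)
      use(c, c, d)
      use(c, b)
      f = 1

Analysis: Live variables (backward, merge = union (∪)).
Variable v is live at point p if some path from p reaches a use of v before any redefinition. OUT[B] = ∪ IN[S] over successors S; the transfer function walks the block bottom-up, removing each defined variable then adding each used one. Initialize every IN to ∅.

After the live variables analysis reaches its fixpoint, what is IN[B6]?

Per-block solution:
  B0: | IN={a, b, d, f} | OUT={a, b, c, d, f}
  B1: | IN={b, f} | OUT={a, c, f}
  B2: | IN={a, c, f} | OUT={a, c, d, f}
  B3: | IN={a, c, d, f} | OUT={a, b, c, f}
  B4: | IN={a, b, c, f} | OUT={c, d, f}
  B5: | IN={c, d, f} | OUT={b, c, d, f}
  B6: | IN={b, c, d} | OUT={}

B6 is the boundary node: OUT[B6] = {}
Applying B6's transfer function to that OUT value gives IN[B6] (row B6 above).

Answer: {b, c, d}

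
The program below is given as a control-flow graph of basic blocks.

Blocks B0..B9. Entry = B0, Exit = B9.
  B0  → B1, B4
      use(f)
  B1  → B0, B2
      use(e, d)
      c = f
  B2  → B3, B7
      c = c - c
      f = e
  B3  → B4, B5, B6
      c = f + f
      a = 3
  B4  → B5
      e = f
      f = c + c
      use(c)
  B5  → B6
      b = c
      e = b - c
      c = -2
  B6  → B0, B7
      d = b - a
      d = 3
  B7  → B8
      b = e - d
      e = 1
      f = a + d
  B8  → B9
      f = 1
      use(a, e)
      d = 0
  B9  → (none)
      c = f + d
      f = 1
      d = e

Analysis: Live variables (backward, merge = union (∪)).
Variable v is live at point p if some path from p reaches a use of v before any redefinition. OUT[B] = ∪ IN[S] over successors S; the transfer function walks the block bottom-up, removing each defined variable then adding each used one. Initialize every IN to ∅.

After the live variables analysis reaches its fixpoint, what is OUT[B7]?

Answer: {a, e}

Derivation:
Converged values:
  B0:  IN={a, b, c, d, e, f}  OUT={a, b, c, d, e, f}
  B1:  IN={a, b, d, e, f}  OUT={a, b, c, d, e, f}
  B2:  IN={a, b, c, d, e}  OUT={a, b, d, e, f}
  B3:  IN={b, e, f}  OUT={a, b, c, e, f}
  B4:  IN={a, c, f}  OUT={a, c, f}
  B5:  IN={a, c, f}  OUT={a, b, c, e, f}
  B6:  IN={a, b, c, e, f}  OUT={a, b, c, d, e, f}
  B7:  IN={a, d, e}  OUT={a, e}
  B8:  IN={a, e}  OUT={d, e, f}
  B9:  IN={d, e, f}  OUT={}

Merge at B7: OUT[B7] = IN[B8] = {a, e}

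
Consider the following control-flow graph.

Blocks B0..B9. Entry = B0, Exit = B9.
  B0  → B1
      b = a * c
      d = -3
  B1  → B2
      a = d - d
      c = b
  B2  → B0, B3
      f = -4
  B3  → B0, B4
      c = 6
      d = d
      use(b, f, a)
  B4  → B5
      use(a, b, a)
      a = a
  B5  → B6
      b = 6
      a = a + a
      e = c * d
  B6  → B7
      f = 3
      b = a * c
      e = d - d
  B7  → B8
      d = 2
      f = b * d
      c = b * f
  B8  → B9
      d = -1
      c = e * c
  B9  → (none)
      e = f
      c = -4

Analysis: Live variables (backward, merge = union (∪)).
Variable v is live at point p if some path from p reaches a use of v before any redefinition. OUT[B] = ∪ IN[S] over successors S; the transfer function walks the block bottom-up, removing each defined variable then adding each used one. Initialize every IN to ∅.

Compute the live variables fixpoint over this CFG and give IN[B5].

Converged values:
  B0: | IN={a, c} | OUT={b, d}
  B1: | IN={b, d} | OUT={a, b, c, d}
  B2: | IN={a, b, c, d} | OUT={a, b, c, d, f}
  B3: | IN={a, b, d, f} | OUT={a, b, c, d}
  B4: | IN={a, b, c, d} | OUT={a, c, d}
  B5: | IN={a, c, d} | OUT={a, c, d}
  B6: | IN={a, c, d} | OUT={b, e}
  B7: | IN={b, e} | OUT={c, e, f}
  B8: | IN={c, e, f} | OUT={f}
  B9: | IN={f} | OUT={}

Merge at B5: OUT[B5] = IN[B6] = {a, c, d}
Applying B5's transfer function to that OUT value gives IN[B5] (row B5 above).

Answer: {a, c, d}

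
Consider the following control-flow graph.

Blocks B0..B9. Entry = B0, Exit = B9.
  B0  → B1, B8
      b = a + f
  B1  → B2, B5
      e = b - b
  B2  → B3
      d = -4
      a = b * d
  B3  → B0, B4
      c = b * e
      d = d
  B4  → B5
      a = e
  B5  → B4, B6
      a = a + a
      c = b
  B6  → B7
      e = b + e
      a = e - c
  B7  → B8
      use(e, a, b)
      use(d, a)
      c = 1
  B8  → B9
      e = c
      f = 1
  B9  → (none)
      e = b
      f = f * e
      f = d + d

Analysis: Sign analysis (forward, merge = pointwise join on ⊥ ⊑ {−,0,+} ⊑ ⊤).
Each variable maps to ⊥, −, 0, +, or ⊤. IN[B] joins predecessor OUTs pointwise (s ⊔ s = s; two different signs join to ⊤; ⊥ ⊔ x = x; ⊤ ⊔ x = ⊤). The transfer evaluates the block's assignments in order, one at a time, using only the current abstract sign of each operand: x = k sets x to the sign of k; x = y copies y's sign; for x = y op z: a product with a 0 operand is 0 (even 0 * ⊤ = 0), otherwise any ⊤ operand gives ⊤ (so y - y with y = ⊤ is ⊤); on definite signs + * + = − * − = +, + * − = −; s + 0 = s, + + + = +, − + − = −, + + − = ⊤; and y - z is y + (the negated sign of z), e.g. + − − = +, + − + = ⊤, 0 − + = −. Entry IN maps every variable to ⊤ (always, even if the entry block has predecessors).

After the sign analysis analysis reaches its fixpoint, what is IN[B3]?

Answer: {a: ⊤, b: ⊤, c: ⊤, d: -, e: ⊤, f: ⊤}

Derivation:
Per-block solution:
  B0:  IN=(all ⊤)  OUT=(all ⊤)
  B1:  IN=(all ⊤)  OUT=(all ⊤)
  B2:  IN=(all ⊤)  OUT={d:-; rest ⊤}
  B3:  IN={d:-; rest ⊤}  OUT={d:-; rest ⊤}
  B4:  IN=(all ⊤)  OUT=(all ⊤)
  B5:  IN=(all ⊤)  OUT=(all ⊤)
  B6:  IN=(all ⊤)  OUT=(all ⊤)
  B7:  IN=(all ⊤)  OUT={c:+; rest ⊤}
  B8:  IN=(all ⊤)  OUT={f:+; rest ⊤}
  B9:  IN={f:+; rest ⊤}  OUT=(all ⊤)

Merge at B3: IN[B3] = OUT[B2] = {a: ⊤, b: ⊤, c: ⊤, d: -, e: ⊤, f: ⊤}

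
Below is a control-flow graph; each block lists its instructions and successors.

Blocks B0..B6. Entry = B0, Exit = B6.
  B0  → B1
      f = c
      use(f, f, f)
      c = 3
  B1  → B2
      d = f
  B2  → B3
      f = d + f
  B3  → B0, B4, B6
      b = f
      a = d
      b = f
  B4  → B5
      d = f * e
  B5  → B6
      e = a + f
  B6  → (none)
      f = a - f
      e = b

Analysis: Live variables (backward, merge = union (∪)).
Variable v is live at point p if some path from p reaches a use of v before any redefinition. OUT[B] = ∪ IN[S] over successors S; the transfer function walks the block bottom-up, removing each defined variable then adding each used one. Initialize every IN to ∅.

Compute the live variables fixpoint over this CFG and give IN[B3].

Per-block solution:
  B0:  IN={c, e}  OUT={c, e, f}
  B1:  IN={c, e, f}  OUT={c, d, e, f}
  B2:  IN={c, d, e, f}  OUT={c, d, e, f}
  B3:  IN={c, d, e, f}  OUT={a, b, c, e, f}
  B4:  IN={a, b, e, f}  OUT={a, b, f}
  B5:  IN={a, b, f}  OUT={a, b, f}
  B6:  IN={a, b, f}  OUT={}

Merge at B3: OUT[B3] = IN[B0] ⊔ IN[B4] ⊔ IN[B6] = {a, b, c, e, f}
Applying B3's transfer function to that OUT value gives IN[B3] (row B3 above).

Answer: {c, d, e, f}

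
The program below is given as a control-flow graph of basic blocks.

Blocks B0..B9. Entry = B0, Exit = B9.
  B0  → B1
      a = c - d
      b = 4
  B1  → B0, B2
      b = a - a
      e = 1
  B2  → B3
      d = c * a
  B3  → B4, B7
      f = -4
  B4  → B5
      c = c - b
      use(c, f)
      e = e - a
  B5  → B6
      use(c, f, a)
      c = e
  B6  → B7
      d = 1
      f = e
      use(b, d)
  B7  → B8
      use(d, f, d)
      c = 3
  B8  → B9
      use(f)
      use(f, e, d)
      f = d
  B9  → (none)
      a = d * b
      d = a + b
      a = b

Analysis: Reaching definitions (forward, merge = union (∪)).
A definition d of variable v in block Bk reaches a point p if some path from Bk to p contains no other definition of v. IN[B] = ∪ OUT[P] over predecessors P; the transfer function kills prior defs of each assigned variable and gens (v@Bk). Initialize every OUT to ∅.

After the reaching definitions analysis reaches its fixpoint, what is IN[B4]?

Per-block solution:
  B0:  IN={a@B0, b@B1, e@B1}  OUT={a@B0, b@B0, e@B1}
  B1:  IN={a@B0, b@B0, e@B1}  OUT={a@B0, b@B1, e@B1}
  B2:  IN={a@B0, b@B1, e@B1}  OUT={a@B0, b@B1, d@B2, e@B1}
  B3:  IN={a@B0, b@B1, d@B2, e@B1}  OUT={a@B0, b@B1, d@B2, e@B1, f@B3}
  B4:  IN={a@B0, b@B1, d@B2, e@B1, f@B3}  OUT={a@B0, b@B1, c@B4, d@B2, e@B4, f@B3}
  B5:  IN={a@B0, b@B1, c@B4, d@B2, e@B4, f@B3}  OUT={a@B0, b@B1, c@B5, d@B2, e@B4, f@B3}
  B6:  IN={a@B0, b@B1, c@B5, d@B2, e@B4, f@B3}  OUT={a@B0, b@B1, c@B5, d@B6, e@B4, f@B6}
  B7:  IN={a@B0, b@B1, c@B5, d@B2, d@B6, e@B1, e@B4, f@B3, f@B6}  OUT={a@B0, b@B1, c@B7, d@B2, d@B6, e@B1, e@B4, f@B3, f@B6}
  B8:  IN={a@B0, b@B1, c@B7, d@B2, d@B6, e@B1, e@B4, f@B3, f@B6}  OUT={a@B0, b@B1, c@B7, d@B2, d@B6, e@B1, e@B4, f@B8}
  B9:  IN={a@B0, b@B1, c@B7, d@B2, d@B6, e@B1, e@B4, f@B8}  OUT={a@B9, b@B1, c@B7, d@B9, e@B1, e@B4, f@B8}

Merge at B4: IN[B4] = OUT[B3] = {a@B0, b@B1, d@B2, e@B1, f@B3}

Answer: {a@B0, b@B1, d@B2, e@B1, f@B3}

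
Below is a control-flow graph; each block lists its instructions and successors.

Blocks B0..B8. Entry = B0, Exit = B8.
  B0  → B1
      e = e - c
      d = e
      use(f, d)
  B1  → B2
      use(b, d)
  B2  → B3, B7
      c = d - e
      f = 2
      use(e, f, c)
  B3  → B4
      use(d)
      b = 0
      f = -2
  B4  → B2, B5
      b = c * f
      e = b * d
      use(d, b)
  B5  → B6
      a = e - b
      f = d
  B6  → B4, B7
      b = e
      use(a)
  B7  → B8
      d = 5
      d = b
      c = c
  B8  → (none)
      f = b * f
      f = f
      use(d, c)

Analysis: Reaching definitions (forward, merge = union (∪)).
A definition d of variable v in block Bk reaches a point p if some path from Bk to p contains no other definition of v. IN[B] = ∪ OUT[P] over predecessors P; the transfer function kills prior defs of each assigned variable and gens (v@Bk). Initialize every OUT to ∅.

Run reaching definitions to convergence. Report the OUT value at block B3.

Answer: {a@B5, b@B3, c@B2, d@B0, e@B0, e@B4, f@B3}

Derivation:
Per-block solution:
  B0:  IN={}  OUT={d@B0, e@B0}
  B1:  IN={d@B0, e@B0}  OUT={d@B0, e@B0}
  B2:  IN={a@B5, b@B4, c@B2, d@B0, e@B0, e@B4, f@B3, f@B5}  OUT={a@B5, b@B4, c@B2, d@B0, e@B0, e@B4, f@B2}
  B3:  IN={a@B5, b@B4, c@B2, d@B0, e@B0, e@B4, f@B2}  OUT={a@B5, b@B3, c@B2, d@B0, e@B0, e@B4, f@B3}
  B4:  IN={a@B5, b@B3, b@B6, c@B2, d@B0, e@B0, e@B4, f@B3, f@B5}  OUT={a@B5, b@B4, c@B2, d@B0, e@B4, f@B3, f@B5}
  B5:  IN={a@B5, b@B4, c@B2, d@B0, e@B4, f@B3, f@B5}  OUT={a@B5, b@B4, c@B2, d@B0, e@B4, f@B5}
  B6:  IN={a@B5, b@B4, c@B2, d@B0, e@B4, f@B5}  OUT={a@B5, b@B6, c@B2, d@B0, e@B4, f@B5}
  B7:  IN={a@B5, b@B4, b@B6, c@B2, d@B0, e@B0, e@B4, f@B2, f@B5}  OUT={a@B5, b@B4, b@B6, c@B7, d@B7, e@B0, e@B4, f@B2, f@B5}
  B8:  IN={a@B5, b@B4, b@B6, c@B7, d@B7, e@B0, e@B4, f@B2, f@B5}  OUT={a@B5, b@B4, b@B6, c@B7, d@B7, e@B0, e@B4, f@B8}

Merge at B3: IN[B3] = OUT[B2] = {a@B5, b@B4, c@B2, d@B0, e@B0, e@B4, f@B2}
Applying B3's transfer function to that IN value gives OUT[B3] (row B3 above).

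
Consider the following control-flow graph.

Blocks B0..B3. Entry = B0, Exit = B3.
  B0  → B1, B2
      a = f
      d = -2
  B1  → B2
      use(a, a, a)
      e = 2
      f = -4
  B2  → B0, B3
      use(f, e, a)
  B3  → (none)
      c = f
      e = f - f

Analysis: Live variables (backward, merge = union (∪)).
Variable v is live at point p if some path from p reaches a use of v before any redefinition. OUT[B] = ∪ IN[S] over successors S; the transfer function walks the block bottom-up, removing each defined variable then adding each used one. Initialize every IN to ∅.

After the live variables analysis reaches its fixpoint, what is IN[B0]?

Converged values:
  B0:  IN={e, f}  OUT={a, e, f}
  B1:  IN={a}  OUT={a, e, f}
  B2:  IN={a, e, f}  OUT={e, f}
  B3:  IN={f}  OUT={}

Merge at B0: OUT[B0] = IN[B1] ⊔ IN[B2] = {a, e, f}
Applying B0's transfer function to that OUT value gives IN[B0] (row B0 above).

Answer: {e, f}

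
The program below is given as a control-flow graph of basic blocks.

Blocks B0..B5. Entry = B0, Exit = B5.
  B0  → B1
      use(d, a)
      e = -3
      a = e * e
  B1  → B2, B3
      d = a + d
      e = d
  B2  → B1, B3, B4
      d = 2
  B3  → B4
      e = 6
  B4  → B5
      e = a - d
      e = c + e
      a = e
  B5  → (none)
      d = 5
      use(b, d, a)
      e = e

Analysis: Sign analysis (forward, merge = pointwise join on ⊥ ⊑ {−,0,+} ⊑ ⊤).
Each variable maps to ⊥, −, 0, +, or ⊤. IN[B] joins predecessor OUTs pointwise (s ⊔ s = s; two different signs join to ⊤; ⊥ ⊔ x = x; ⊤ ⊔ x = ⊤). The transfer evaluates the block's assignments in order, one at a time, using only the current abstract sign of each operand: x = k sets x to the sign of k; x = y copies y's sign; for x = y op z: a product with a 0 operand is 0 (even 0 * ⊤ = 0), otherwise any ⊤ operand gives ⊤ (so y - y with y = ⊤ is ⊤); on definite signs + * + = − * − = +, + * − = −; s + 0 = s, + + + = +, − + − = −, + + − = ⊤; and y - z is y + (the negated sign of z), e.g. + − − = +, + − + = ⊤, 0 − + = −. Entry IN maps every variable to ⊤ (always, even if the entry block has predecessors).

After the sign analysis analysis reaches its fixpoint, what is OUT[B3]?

Fixpoint table:
  B0:  IN=(all ⊤)  OUT={a:+, e:-; rest ⊤}
  B1:  IN={a:+; rest ⊤}  OUT={a:+; rest ⊤}
  B2:  IN={a:+; rest ⊤}  OUT={a:+, d:+; rest ⊤}
  B3:  IN={a:+; rest ⊤}  OUT={a:+, e:+; rest ⊤}
  B4:  IN={a:+; rest ⊤}  OUT=(all ⊤)
  B5:  IN=(all ⊤)  OUT={d:+; rest ⊤}

Merge at B3: IN[B3] = OUT[B1] ⊔ OUT[B2] = {a: +, b: ⊤, c: ⊤, d: ⊤, e: ⊤, f: ⊤}
Applying B3's transfer function to that IN value gives OUT[B3] (row B3 above).

Answer: {a: +, b: ⊤, c: ⊤, d: ⊤, e: +, f: ⊤}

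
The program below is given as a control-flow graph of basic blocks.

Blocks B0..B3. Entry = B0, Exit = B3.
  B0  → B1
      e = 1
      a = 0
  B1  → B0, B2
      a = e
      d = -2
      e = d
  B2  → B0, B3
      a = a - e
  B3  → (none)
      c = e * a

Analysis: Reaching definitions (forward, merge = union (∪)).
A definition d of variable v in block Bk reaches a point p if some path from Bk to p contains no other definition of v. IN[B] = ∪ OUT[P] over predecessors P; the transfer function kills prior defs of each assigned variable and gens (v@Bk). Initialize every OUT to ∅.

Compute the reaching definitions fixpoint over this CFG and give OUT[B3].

Fixpoint table:
  B0:  IN={a@B1, a@B2, d@B1, e@B1}  OUT={a@B0, d@B1, e@B0}
  B1:  IN={a@B0, d@B1, e@B0}  OUT={a@B1, d@B1, e@B1}
  B2:  IN={a@B1, d@B1, e@B1}  OUT={a@B2, d@B1, e@B1}
  B3:  IN={a@B2, d@B1, e@B1}  OUT={a@B2, c@B3, d@B1, e@B1}

Merge at B3: IN[B3] = OUT[B2] = {a@B2, d@B1, e@B1}
Applying B3's transfer function to that IN value gives OUT[B3] (row B3 above).

Answer: {a@B2, c@B3, d@B1, e@B1}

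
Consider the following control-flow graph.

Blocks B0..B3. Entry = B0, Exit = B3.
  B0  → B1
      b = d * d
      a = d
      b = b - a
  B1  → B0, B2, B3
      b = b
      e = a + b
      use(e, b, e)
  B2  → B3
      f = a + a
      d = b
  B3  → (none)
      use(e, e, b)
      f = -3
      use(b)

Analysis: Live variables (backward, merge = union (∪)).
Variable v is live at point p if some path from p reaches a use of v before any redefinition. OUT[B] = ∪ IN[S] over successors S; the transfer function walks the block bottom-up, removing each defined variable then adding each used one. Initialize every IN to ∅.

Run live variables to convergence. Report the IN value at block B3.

Converged values:
  B0:   IN={d}   OUT={a, b, d}
  B1:   IN={a, b, d}   OUT={a, b, d, e}
  B2:   IN={a, b, e}   OUT={b, e}
  B3:   IN={b, e}   OUT={}

B3 is the boundary node: OUT[B3] = {}
Applying B3's transfer function to that OUT value gives IN[B3] (row B3 above).

Answer: {b, e}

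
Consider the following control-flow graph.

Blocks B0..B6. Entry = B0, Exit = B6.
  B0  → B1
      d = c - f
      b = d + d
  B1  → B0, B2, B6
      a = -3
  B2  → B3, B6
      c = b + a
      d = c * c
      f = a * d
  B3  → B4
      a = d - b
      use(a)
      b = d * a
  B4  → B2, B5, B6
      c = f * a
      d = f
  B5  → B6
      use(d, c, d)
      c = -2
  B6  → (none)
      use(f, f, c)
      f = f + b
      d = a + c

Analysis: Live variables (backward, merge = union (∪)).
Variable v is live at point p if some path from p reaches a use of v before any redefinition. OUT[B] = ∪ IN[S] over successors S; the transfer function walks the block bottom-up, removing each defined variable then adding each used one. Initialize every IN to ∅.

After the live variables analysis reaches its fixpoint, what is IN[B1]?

Per-block solution:
  B0:   IN={c, f}   OUT={b, c, f}
  B1:   IN={b, c, f}   OUT={a, b, c, f}
  B2:   IN={a, b}   OUT={a, b, c, d, f}
  B3:   IN={b, d, f}   OUT={a, b, f}
  B4:   IN={a, b, f}   OUT={a, b, c, d, f}
  B5:   IN={a, b, c, d, f}   OUT={a, b, c, f}
  B6:   IN={a, b, c, f}   OUT={}

Merge at B1: OUT[B1] = IN[B0] ⊔ IN[B2] ⊔ IN[B6] = {a, b, c, f}
Applying B1's transfer function to that OUT value gives IN[B1] (row B1 above).

Answer: {b, c, f}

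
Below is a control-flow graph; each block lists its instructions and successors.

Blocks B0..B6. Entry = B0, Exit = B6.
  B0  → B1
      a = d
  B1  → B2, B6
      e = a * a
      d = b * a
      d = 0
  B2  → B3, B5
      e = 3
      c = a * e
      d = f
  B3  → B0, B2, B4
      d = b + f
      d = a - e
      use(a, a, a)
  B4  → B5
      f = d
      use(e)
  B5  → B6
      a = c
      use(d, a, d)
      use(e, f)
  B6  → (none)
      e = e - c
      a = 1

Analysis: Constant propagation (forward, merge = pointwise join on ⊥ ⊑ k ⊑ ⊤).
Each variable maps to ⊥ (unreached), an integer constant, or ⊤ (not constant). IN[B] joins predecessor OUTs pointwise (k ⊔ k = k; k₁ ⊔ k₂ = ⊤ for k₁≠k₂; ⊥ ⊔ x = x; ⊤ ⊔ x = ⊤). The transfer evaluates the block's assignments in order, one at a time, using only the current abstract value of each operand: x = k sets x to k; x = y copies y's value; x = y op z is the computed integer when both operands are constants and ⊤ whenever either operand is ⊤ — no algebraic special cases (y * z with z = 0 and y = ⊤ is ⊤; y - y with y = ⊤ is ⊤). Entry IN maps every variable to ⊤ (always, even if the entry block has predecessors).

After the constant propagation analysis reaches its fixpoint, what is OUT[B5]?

Converged values:
  B0:   IN=(all ⊤)   OUT=(all ⊤)
  B1:   IN=(all ⊤)   OUT={d:0; rest ⊤}
  B2:   IN=(all ⊤)   OUT={e:3; rest ⊤}
  B3:   IN={e:3; rest ⊤}   OUT={e:3; rest ⊤}
  B4:   IN={e:3; rest ⊤}   OUT={e:3; rest ⊤}
  B5:   IN={e:3; rest ⊤}   OUT={e:3; rest ⊤}
  B6:   IN=(all ⊤)   OUT={a:1; rest ⊤}

Merge at B5: IN[B5] = OUT[B2] ⊔ OUT[B4] = {a: ⊤, b: ⊤, c: ⊤, d: ⊤, e: 3, f: ⊤}
Applying B5's transfer function to that IN value gives OUT[B5] (row B5 above).

Answer: {a: ⊤, b: ⊤, c: ⊤, d: ⊤, e: 3, f: ⊤}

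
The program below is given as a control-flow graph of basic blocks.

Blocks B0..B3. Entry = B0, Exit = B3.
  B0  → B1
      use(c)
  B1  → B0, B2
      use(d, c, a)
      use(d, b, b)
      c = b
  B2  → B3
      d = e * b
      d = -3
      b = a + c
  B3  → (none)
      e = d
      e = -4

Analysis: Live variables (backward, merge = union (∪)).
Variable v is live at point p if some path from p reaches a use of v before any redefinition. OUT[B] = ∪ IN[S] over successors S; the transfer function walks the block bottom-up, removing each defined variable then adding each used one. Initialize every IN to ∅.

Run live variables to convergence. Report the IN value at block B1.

Answer: {a, b, c, d, e}

Working:
Fixpoint table:
  B0:   IN={a, b, c, d, e}   OUT={a, b, c, d, e}
  B1:   IN={a, b, c, d, e}   OUT={a, b, c, d, e}
  B2:   IN={a, b, c, e}   OUT={d}
  B3:   IN={d}   OUT={}

Merge at B1: OUT[B1] = IN[B0] ⊔ IN[B2] = {a, b, c, d, e}
Applying B1's transfer function to that OUT value gives IN[B1] (row B1 above).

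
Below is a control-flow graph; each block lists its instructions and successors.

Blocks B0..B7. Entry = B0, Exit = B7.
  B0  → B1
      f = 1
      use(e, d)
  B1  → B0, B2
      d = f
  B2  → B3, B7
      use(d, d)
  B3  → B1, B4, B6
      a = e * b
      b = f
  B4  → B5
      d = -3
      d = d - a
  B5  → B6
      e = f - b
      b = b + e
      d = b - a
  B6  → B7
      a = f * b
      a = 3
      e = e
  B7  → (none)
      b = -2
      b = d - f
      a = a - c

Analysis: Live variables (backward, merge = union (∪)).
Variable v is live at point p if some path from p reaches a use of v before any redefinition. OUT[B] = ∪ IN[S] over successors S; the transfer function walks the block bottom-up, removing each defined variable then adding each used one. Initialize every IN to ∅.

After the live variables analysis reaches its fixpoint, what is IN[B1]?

Per-block solution:
  B0:   IN={a, b, c, d, e}   OUT={a, b, c, e, f}
  B1:   IN={a, b, c, e, f}   OUT={a, b, c, d, e, f}
  B2:   IN={a, b, c, d, e, f}   OUT={a, b, c, d, e, f}
  B3:   IN={b, c, d, e, f}   OUT={a, b, c, d, e, f}
  B4:   IN={a, b, c, f}   OUT={a, b, c, f}
  B5:   IN={a, b, c, f}   OUT={b, c, d, e, f}
  B6:   IN={b, c, d, e, f}   OUT={a, c, d, f}
  B7:   IN={a, c, d, f}   OUT={}

Merge at B1: OUT[B1] = IN[B0] ⊔ IN[B2] = {a, b, c, d, e, f}
Applying B1's transfer function to that OUT value gives IN[B1] (row B1 above).

Answer: {a, b, c, e, f}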